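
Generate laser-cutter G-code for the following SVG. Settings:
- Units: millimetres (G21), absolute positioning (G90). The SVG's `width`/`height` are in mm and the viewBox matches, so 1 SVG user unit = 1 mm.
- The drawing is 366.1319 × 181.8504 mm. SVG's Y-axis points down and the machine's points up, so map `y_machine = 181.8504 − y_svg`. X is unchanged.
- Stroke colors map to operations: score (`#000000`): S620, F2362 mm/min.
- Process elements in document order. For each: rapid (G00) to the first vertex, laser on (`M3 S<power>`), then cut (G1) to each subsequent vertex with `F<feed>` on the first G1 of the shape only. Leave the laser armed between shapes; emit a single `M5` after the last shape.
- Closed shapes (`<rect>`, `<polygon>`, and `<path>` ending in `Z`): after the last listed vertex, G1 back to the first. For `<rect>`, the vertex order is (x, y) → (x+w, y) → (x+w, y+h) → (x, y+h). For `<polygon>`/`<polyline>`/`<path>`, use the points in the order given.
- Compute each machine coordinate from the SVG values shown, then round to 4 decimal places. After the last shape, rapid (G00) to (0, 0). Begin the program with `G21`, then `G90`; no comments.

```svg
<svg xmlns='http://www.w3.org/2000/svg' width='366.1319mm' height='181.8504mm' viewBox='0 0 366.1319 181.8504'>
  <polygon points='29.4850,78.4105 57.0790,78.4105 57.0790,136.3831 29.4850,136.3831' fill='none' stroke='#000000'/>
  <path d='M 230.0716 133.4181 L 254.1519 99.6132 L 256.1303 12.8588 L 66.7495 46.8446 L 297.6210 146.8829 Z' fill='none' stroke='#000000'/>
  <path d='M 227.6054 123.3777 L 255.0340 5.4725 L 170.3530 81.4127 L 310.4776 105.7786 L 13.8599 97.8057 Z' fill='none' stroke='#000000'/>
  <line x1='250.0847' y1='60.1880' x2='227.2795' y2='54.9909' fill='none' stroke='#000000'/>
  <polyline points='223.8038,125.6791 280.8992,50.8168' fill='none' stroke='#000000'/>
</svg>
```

1 u = 1 mm; y_m = 181.8504 − y.

[1] `<polygon>` rectangle, #000000→score S620 F2362: (29.4850,103.4399) → (57.0790,103.4399) → (57.0790,45.4673) → (29.4850,45.4673) → (29.4850,103.4399) (closed)

[2] `<path>` closed polygon, #000000→score S620 F2362: (230.0716,48.4323) → (254.1519,82.2372) → (256.1303,168.9916) → (66.7495,135.0058) → (297.6210,34.9675) → (230.0716,48.4323) (closed)

[3] `<path>` closed polygon, #000000→score S620 F2362: (227.6054,58.4727) → (255.0340,176.3779) → (170.3530,100.4377) → (310.4776,76.0718) → (13.8599,84.0447) → (227.6054,58.4727) (closed)

[4] `<line>` line segment, #000000→score S620 F2362: (250.0847,121.6624) → (227.2795,126.8595)

[5] `<polyline>` line segment, #000000→score S620 F2362: (223.8038,56.1713) → (280.8992,131.0336)

G21
G90
G00 X29.4850 Y103.4399
M3 S620
G1 X57.0790 Y103.4399 F2362
G1 X57.0790 Y45.4673
G1 X29.4850 Y45.4673
G1 X29.4850 Y103.4399
G00 X230.0716 Y48.4323
M3 S620
G1 X254.1519 Y82.2372 F2362
G1 X256.1303 Y168.9916
G1 X66.7495 Y135.0058
G1 X297.6210 Y34.9675
G1 X230.0716 Y48.4323
G00 X227.6054 Y58.4727
M3 S620
G1 X255.0340 Y176.3779 F2362
G1 X170.3530 Y100.4377
G1 X310.4776 Y76.0718
G1 X13.8599 Y84.0447
G1 X227.6054 Y58.4727
G00 X250.0847 Y121.6624
M3 S620
G1 X227.2795 Y126.8595 F2362
G00 X223.8038 Y56.1713
M3 S620
G1 X280.8992 Y131.0336 F2362
M5
G00 X0.0000 Y0.0000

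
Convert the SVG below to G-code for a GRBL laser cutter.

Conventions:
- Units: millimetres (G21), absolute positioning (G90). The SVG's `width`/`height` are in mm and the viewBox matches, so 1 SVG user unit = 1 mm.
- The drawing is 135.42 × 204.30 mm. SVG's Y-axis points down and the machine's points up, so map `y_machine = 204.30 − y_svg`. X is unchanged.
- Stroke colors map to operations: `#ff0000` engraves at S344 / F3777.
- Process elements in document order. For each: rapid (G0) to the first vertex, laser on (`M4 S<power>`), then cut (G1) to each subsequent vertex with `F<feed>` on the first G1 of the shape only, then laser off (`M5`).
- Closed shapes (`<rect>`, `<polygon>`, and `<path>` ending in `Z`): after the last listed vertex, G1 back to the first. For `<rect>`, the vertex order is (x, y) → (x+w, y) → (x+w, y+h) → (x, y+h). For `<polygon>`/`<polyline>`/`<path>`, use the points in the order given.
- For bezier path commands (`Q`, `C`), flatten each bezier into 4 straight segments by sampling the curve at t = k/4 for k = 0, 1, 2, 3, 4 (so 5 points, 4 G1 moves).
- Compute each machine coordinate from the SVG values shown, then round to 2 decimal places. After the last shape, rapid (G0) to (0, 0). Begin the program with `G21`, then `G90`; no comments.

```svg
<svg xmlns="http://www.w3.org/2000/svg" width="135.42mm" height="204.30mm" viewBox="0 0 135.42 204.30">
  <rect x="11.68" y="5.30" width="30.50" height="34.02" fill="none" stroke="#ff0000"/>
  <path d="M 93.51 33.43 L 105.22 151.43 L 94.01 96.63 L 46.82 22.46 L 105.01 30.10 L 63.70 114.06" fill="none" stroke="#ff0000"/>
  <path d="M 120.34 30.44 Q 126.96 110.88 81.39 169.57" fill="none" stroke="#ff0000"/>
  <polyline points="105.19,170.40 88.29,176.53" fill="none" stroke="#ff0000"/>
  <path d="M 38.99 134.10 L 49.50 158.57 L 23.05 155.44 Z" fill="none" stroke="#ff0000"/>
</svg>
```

viewBox `0 0 135.42 204.30` with mm width/height → 1 unit = 1 mm. Flip: y_m = 204.30 − y_svg.

**Shape 1** — `<rect>` rectangle, stroke `#ff0000` → engrave (S344, F3777). Machine vertices: (11.68,199.00) → (42.18,199.00) → (42.18,164.98) → (11.68,164.98) → (11.68,199.00). Closed: final G1 returns to the first vertex.

**Shape 2** — `<path>` open polyline, stroke `#ff0000` → engrave (S344, F3777). Machine vertices: (93.51,170.87) → (105.22,52.87) → (94.01,107.67) → (46.82,181.84) → (105.01,174.20) → (63.70,90.24). Open path.

**Shape 3** — `<path>` quadratic bezier, stroke `#ff0000` → engrave (S344, F3777). Control points (SVG): P0=(120.34,30.44), P1=(126.96,110.88), P2=(81.39,169.57); sampled at t=k/4. Machine vertices: (120.34,173.86) → (120.39,135.00) → (113.91,98.86) → (100.91,65.43) → (81.39,34.73). Open path.

**Shape 4** — `<polyline>` line segment, stroke `#ff0000` → engrave (S344, F3777). Machine vertices: (105.19,33.90) → (88.29,27.77). Open path.

**Shape 5** — `<path>` regular polygon, stroke `#ff0000` → engrave (S344, F3777). Machine vertices: (38.99,70.20) → (49.50,45.73) → (23.05,48.86) → (38.99,70.20). Closed: final G1 returns to the first vertex.

G21
G90
G0 X11.68 Y199.00
M4 S344
G1 X42.18 Y199.00 F3777
G1 X42.18 Y164.98
G1 X11.68 Y164.98
G1 X11.68 Y199.00
M5
G0 X93.51 Y170.87
M4 S344
G1 X105.22 Y52.87 F3777
G1 X94.01 Y107.67
G1 X46.82 Y181.84
G1 X105.01 Y174.20
G1 X63.70 Y90.24
M5
G0 X120.34 Y173.86
M4 S344
G1 X120.39 Y135.00 F3777
G1 X113.91 Y98.86
G1 X100.91 Y65.43
G1 X81.39 Y34.73
M5
G0 X105.19 Y33.90
M4 S344
G1 X88.29 Y27.77 F3777
M5
G0 X38.99 Y70.20
M4 S344
G1 X49.50 Y45.73 F3777
G1 X23.05 Y48.86
G1 X38.99 Y70.20
M5
G0 X0.00 Y0.00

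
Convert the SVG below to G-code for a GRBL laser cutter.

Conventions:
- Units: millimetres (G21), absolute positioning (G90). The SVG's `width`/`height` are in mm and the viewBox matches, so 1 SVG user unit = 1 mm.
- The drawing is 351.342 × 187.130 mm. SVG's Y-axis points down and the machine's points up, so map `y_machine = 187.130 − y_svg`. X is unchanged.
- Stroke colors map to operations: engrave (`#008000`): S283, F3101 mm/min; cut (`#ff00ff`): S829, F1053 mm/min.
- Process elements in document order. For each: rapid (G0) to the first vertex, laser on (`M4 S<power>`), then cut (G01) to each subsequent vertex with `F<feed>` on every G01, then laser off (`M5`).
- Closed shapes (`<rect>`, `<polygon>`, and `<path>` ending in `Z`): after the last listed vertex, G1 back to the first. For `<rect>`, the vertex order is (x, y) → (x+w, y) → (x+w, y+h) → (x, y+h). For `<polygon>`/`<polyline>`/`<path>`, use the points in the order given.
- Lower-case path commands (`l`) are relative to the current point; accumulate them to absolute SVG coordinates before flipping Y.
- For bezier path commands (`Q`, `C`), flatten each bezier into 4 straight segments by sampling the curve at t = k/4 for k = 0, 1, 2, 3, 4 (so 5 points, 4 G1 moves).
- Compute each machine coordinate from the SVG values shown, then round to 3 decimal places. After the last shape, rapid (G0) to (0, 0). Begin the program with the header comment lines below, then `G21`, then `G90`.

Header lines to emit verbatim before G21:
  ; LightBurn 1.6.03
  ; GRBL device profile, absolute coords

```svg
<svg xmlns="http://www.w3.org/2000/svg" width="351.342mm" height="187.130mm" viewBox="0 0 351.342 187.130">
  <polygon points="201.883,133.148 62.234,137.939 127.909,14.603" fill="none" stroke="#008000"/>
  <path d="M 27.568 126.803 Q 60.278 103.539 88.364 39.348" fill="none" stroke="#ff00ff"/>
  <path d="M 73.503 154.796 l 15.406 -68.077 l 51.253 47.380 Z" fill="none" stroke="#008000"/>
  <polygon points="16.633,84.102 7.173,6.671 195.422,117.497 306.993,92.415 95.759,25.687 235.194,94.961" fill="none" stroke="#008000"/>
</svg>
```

viewBox `0 0 351.342 187.130` with mm width/height → 1 unit = 1 mm. Flip: y_m = 187.130 − y_svg.

**Shape 1** — `<polygon>` regular polygon, stroke `#008000` → engrave (S283, F3101). Machine vertices: (201.883,53.982) → (62.234,49.191) → (127.909,172.527) → (201.883,53.982). Closed: final G1 returns to the first vertex.

**Shape 2** — `<path>` quadratic bezier, stroke `#ff00ff` → cut (S829, F1053). Control points (SVG): P0=(27.568,126.803), P1=(60.278,103.539), P2=(88.364,39.348); sampled at t=k/4. Machine vertices: (27.568,60.327) → (43.634,74.517) → (59.122,93.823) → (74.032,118.244) → (88.364,147.782). Open path.

**Shape 3** — `<path>` regular polygon, stroke `#008000` → engrave (S283, F3101). Machine vertices: (73.503,32.334) → (88.909,100.411) → (140.162,53.031) → (73.503,32.334). Closed: final G1 returns to the first vertex.

**Shape 4** — `<polygon>` closed polygon, stroke `#008000` → engrave (S283, F3101). Machine vertices: (16.633,103.028) → (7.173,180.459) → (195.422,69.633) → (306.993,94.715) → (95.759,161.443) → (235.194,92.169) → (16.633,103.028). Closed: final G1 returns to the first vertex.

; LightBurn 1.6.03
; GRBL device profile, absolute coords
G21
G90
G0 X201.883 Y53.982
M4 S283
G01 X62.234 Y49.191 F3101
G01 X127.909 Y172.527 F3101
G01 X201.883 Y53.982 F3101
M5
G0 X27.568 Y60.327
M4 S829
G01 X43.634 Y74.517 F1053
G01 X59.122 Y93.823 F1053
G01 X74.032 Y118.244 F1053
G01 X88.364 Y147.782 F1053
M5
G0 X73.503 Y32.334
M4 S283
G01 X88.909 Y100.411 F3101
G01 X140.162 Y53.031 F3101
G01 X73.503 Y32.334 F3101
M5
G0 X16.633 Y103.028
M4 S283
G01 X7.173 Y180.459 F3101
G01 X195.422 Y69.633 F3101
G01 X306.993 Y94.715 F3101
G01 X95.759 Y161.443 F3101
G01 X235.194 Y92.169 F3101
G01 X16.633 Y103.028 F3101
M5
G0 X0.000 Y0.000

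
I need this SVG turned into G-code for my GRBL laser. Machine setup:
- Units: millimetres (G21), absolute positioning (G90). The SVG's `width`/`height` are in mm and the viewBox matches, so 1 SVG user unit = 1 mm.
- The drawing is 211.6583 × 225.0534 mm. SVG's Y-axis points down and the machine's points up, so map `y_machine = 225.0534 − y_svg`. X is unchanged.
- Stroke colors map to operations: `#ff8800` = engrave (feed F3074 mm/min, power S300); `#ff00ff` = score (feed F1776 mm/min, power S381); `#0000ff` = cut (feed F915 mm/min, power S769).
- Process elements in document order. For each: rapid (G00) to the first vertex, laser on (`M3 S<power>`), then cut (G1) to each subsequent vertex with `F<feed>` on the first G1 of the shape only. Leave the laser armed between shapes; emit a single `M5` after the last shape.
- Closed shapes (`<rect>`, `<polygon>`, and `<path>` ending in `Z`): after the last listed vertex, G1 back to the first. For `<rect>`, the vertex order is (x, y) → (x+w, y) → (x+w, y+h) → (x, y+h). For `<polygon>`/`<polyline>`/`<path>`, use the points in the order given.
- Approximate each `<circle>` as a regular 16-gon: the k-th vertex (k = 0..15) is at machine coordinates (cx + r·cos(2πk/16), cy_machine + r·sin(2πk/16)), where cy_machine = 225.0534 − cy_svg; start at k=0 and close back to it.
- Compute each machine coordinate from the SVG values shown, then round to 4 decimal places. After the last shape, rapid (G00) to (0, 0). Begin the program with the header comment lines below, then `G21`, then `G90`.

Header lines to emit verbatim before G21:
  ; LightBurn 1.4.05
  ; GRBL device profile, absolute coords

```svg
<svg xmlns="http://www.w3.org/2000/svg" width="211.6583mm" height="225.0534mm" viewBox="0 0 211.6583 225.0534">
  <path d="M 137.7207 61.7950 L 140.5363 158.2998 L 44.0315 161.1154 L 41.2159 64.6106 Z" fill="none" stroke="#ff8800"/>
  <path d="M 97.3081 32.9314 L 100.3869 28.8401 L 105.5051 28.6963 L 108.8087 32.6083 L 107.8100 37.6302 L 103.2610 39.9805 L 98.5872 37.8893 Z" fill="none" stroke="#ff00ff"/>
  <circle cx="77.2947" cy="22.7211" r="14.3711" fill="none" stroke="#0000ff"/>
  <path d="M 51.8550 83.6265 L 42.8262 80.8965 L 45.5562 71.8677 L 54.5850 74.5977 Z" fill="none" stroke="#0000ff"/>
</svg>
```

Since the viewBox matches the mm dimensions, user units are millimetres directly. The only transform is the Y-flip y_m = 225.0534 − y_svg.

Shape 1 is a regular polygon drawn with `<path>`. Its stroke #ff8800 means engrave at S300, F3074. After flipping Y the toolpath is (137.7207,163.2584) → (140.5363,66.7536) → (44.0315,63.9380) → (41.2159,160.4428) → (137.7207,163.2584), returning to the start.

Shape 2 is a regular polygon drawn with `<path>`. Its stroke #ff00ff means score at S381, F1776. After flipping Y the toolpath is (97.3081,192.1220) → (100.3869,196.2133) → (105.5051,196.3571) → (108.8087,192.4451) → (107.8100,187.4232) → (103.2610,185.0729) → (98.5872,187.1641) → (97.3081,192.1220), returning to the start.

Shape 3 is a circle drawn with `<circle>`. Its stroke #0000ff means cut at S769, F915. After flipping Y the toolpath is (91.6658,202.3323) → (90.5719,207.8319) → (87.4566,212.4942) → (82.7943,215.6095) → (77.2947,216.7034) → (71.7951,215.6095) → (67.1328,212.4942) → (64.0175,207.8319) → (62.9236,202.3323) → (64.0175,196.8327) → (67.1328,192.1704) → (71.7951,189.0551) → (77.2947,187.9612) → (82.7943,189.0551) → (87.4566,192.1704) → (90.5719,196.8327) → (91.6658,202.3323), returning to the start.

Shape 4 is a regular polygon drawn with `<path>`. Its stroke #0000ff means cut at S769, F915. After flipping Y the toolpath is (51.8550,141.4269) → (42.8262,144.1569) → (45.5562,153.1857) → (54.5850,150.4557) → (51.8550,141.4269), returning to the start.

; LightBurn 1.4.05
; GRBL device profile, absolute coords
G21
G90
G00 X137.7207 Y163.2584
M3 S300
G1 X140.5363 Y66.7536 F3074
G1 X44.0315 Y63.9380
G1 X41.2159 Y160.4428
G1 X137.7207 Y163.2584
G00 X97.3081 Y192.1220
M3 S381
G1 X100.3869 Y196.2133 F1776
G1 X105.5051 Y196.3571
G1 X108.8087 Y192.4451
G1 X107.8100 Y187.4232
G1 X103.2610 Y185.0729
G1 X98.5872 Y187.1641
G1 X97.3081 Y192.1220
G00 X91.6658 Y202.3323
M3 S769
G1 X90.5719 Y207.8319 F915
G1 X87.4566 Y212.4942
G1 X82.7943 Y215.6095
G1 X77.2947 Y216.7034
G1 X71.7951 Y215.6095
G1 X67.1328 Y212.4942
G1 X64.0175 Y207.8319
G1 X62.9236 Y202.3323
G1 X64.0175 Y196.8327
G1 X67.1328 Y192.1704
G1 X71.7951 Y189.0551
G1 X77.2947 Y187.9612
G1 X82.7943 Y189.0551
G1 X87.4566 Y192.1704
G1 X90.5719 Y196.8327
G1 X91.6658 Y202.3323
G00 X51.8550 Y141.4269
M3 S769
G1 X42.8262 Y144.1569 F915
G1 X45.5562 Y153.1857
G1 X54.5850 Y150.4557
G1 X51.8550 Y141.4269
M5
G00 X0.0000 Y0.0000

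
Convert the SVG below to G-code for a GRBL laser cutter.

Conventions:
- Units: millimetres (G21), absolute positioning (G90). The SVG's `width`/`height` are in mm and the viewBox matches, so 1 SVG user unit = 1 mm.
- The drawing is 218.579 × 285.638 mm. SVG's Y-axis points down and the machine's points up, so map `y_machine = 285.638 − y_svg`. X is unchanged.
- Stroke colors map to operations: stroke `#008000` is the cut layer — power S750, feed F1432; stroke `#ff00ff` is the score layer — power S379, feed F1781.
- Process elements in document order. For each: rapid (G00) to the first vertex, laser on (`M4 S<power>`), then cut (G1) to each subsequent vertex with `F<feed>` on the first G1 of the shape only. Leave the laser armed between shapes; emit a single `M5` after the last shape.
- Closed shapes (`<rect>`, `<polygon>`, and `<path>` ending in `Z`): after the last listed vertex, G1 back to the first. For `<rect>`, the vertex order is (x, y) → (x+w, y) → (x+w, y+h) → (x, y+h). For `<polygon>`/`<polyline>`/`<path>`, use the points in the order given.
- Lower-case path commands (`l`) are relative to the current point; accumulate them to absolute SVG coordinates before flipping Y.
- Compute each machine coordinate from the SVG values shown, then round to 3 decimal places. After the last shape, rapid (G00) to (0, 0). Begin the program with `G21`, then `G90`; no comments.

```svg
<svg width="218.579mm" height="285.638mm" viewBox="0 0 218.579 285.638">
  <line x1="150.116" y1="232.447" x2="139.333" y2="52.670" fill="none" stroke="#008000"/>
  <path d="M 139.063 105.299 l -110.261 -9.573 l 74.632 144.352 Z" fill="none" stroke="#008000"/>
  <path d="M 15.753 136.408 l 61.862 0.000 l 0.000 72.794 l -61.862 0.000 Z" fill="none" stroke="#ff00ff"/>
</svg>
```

viewBox `0 0 218.579 285.638` with mm width/height → 1 unit = 1 mm. Flip: y_m = 285.638 − y_svg.

**Shape 1** — `<line>` line segment, stroke `#008000` → cut (S750, F1432). Machine vertices: (150.116,53.191) → (139.333,232.968). Open path.

**Shape 2** — `<path>` closed polygon, stroke `#008000` → cut (S750, F1432). Machine vertices: (139.063,180.339) → (28.802,189.912) → (103.434,45.560) → (139.063,180.339). Closed: final G1 returns to the first vertex.

**Shape 3** — `<path>` rectangle, stroke `#ff00ff` → score (S379, F1781). Machine vertices: (15.753,149.230) → (77.615,149.230) → (77.615,76.436) → (15.753,76.436) → (15.753,149.230). Closed: final G1 returns to the first vertex.

G21
G90
G00 X150.116 Y53.191
M4 S750
G1 X139.333 Y232.968 F1432
G00 X139.063 Y180.339
M4 S750
G1 X28.802 Y189.912 F1432
G1 X103.434 Y45.560
G1 X139.063 Y180.339
G00 X15.753 Y149.230
M4 S379
G1 X77.615 Y149.230 F1781
G1 X77.615 Y76.436
G1 X15.753 Y76.436
G1 X15.753 Y149.230
M5
G00 X0.000 Y0.000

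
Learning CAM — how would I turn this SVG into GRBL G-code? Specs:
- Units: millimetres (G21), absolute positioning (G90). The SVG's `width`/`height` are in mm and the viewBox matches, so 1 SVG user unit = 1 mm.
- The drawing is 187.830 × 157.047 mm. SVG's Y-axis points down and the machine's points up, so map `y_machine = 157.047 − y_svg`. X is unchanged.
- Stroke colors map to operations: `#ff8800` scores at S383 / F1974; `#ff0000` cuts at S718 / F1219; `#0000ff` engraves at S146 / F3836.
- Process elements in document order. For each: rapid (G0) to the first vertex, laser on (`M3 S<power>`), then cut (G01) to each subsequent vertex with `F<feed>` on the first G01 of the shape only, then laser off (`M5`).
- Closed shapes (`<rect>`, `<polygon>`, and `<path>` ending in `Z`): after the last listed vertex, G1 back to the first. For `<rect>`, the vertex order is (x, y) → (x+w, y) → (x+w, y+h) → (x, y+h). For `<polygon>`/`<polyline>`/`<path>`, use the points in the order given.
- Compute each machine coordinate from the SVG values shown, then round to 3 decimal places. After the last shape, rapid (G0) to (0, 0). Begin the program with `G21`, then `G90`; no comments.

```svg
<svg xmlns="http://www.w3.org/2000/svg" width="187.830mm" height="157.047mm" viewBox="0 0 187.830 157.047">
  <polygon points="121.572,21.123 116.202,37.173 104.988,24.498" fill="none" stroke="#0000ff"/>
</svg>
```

G21
G90
G0 X121.572 Y135.924
M3 S146
G01 X116.202 Y119.874 F3836
G01 X104.988 Y132.549
G01 X121.572 Y135.924
M5
G0 X0.000 Y0.000

viewBox `0 0 187.830 157.047` with mm width/height → 1 unit = 1 mm. Flip: y_m = 157.047 − y_svg.

**Shape 1** — `<polygon>` regular polygon, stroke `#0000ff` → engrave (S146, F3836). Machine vertices: (121.572,135.924) → (116.202,119.874) → (104.988,132.549) → (121.572,135.924). Closed: final G1 returns to the first vertex.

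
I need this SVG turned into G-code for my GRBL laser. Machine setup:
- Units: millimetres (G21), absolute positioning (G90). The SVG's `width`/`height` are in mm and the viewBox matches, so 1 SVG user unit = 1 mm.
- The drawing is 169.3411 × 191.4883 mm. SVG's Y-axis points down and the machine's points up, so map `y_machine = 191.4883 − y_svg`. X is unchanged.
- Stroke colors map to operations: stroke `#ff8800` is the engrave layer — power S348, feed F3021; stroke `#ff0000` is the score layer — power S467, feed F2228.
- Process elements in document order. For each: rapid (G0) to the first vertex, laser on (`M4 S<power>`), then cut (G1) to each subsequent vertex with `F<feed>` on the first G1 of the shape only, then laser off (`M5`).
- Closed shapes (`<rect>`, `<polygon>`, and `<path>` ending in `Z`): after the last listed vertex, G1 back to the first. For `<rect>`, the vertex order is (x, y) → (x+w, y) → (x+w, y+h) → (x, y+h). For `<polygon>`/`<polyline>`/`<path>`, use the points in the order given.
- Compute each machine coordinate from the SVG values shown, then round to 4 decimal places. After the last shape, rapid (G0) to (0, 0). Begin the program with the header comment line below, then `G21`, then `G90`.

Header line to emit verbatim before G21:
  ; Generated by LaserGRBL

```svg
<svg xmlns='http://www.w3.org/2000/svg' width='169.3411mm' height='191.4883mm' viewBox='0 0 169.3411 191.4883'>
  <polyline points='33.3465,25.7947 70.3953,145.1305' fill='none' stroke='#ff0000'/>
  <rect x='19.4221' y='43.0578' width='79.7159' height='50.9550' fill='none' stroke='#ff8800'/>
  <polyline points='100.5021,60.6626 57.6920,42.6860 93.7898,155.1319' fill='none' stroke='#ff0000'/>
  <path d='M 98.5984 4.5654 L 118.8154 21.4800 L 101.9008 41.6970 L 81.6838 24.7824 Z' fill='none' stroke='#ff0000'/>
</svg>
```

viewBox `0 0 169.3411 191.4883` with mm width/height → 1 unit = 1 mm. Flip: y_m = 191.4883 − y_svg.

**Shape 1** — `<polyline>` line segment, stroke `#ff0000` → score (S467, F2228). Machine vertices: (33.3465,165.6936) → (70.3953,46.3578). Open path.

**Shape 2** — `<rect>` rectangle, stroke `#ff8800` → engrave (S348, F3021). Machine vertices: (19.4221,148.4305) → (99.1380,148.4305) → (99.1380,97.4755) → (19.4221,97.4755) → (19.4221,148.4305). Closed: final G1 returns to the first vertex.

**Shape 3** — `<polyline>` open polyline, stroke `#ff0000` → score (S467, F2228). Machine vertices: (100.5021,130.8257) → (57.6920,148.8023) → (93.7898,36.3564). Open path.

**Shape 4** — `<path>` regular polygon, stroke `#ff0000` → score (S467, F2228). Machine vertices: (98.5984,186.9229) → (118.8154,170.0083) → (101.9008,149.7913) → (81.6838,166.7059) → (98.5984,186.9229). Closed: final G1 returns to the first vertex.

; Generated by LaserGRBL
G21
G90
G0 X33.3465 Y165.6936
M4 S467
G1 X70.3953 Y46.3578 F2228
M5
G0 X19.4221 Y148.4305
M4 S348
G1 X99.1380 Y148.4305 F3021
G1 X99.1380 Y97.4755
G1 X19.4221 Y97.4755
G1 X19.4221 Y148.4305
M5
G0 X100.5021 Y130.8257
M4 S467
G1 X57.6920 Y148.8023 F2228
G1 X93.7898 Y36.3564
M5
G0 X98.5984 Y186.9229
M4 S467
G1 X118.8154 Y170.0083 F2228
G1 X101.9008 Y149.7913
G1 X81.6838 Y166.7059
G1 X98.5984 Y186.9229
M5
G0 X0.0000 Y0.0000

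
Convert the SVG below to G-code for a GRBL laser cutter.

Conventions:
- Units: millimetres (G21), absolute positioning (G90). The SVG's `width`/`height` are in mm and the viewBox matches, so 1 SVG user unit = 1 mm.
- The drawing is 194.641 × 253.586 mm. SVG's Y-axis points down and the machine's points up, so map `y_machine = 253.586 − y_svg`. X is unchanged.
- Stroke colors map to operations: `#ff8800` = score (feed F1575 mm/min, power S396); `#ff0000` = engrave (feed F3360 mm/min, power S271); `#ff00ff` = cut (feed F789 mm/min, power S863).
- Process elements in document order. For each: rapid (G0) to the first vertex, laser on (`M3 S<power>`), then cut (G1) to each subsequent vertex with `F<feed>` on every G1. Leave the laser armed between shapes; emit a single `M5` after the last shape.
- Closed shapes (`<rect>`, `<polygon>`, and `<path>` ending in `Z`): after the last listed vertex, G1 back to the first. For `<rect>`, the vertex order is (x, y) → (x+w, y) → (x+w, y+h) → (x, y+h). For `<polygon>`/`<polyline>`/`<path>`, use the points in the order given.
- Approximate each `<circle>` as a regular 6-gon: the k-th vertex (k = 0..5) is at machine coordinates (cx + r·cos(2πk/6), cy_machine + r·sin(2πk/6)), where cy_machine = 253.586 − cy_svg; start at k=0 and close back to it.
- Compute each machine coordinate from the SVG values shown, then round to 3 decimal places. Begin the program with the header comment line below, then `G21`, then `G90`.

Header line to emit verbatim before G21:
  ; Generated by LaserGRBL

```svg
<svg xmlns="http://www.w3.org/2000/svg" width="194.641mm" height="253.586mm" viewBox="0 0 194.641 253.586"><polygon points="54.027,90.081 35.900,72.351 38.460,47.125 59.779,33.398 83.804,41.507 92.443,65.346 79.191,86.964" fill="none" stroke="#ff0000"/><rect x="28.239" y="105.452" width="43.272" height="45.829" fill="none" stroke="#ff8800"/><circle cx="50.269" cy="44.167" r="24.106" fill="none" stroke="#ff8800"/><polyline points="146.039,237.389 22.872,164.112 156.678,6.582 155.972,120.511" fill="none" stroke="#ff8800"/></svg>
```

; Generated by LaserGRBL
G21
G90
G0 X54.027 Y163.505
M3 S271
G1 X35.900 Y181.235 F3360
G1 X38.460 Y206.461 F3360
G1 X59.779 Y220.188 F3360
G1 X83.804 Y212.079 F3360
G1 X92.443 Y188.240 F3360
G1 X79.191 Y166.622 F3360
G1 X54.027 Y163.505 F3360
G0 X28.239 Y148.134
M3 S396
G1 X71.511 Y148.134 F1575
G1 X71.511 Y102.305 F1575
G1 X28.239 Y102.305 F1575
G1 X28.239 Y148.134 F1575
G0 X74.375 Y209.419
M3 S396
G1 X62.322 Y230.295 F1575
G1 X38.216 Y230.295 F1575
G1 X26.163 Y209.419 F1575
G1 X38.216 Y188.543 F1575
G1 X62.322 Y188.543 F1575
G1 X74.375 Y209.419 F1575
G0 X146.039 Y16.197
M3 S396
G1 X22.872 Y89.474 F1575
G1 X156.678 Y247.004 F1575
G1 X155.972 Y133.075 F1575
M5

viewBox `0 0 194.641 253.586` with mm width/height → 1 unit = 1 mm. Flip: y_m = 253.586 − y_svg.

**Shape 1** — `<polygon>` regular polygon, stroke `#ff0000` → engrave (S271, F3360). Machine vertices: (54.027,163.505) → (35.900,181.235) → (38.460,206.461) → (59.779,220.188) → (83.804,212.079) → (92.443,188.240) → (79.191,166.622) → (54.027,163.505). Closed: final G1 returns to the first vertex.

**Shape 2** — `<rect>` rectangle, stroke `#ff8800` → score (S396, F1575). Machine vertices: (28.239,148.134) → (71.511,148.134) → (71.511,102.305) → (28.239,102.305) → (28.239,148.134). Closed: final G1 returns to the first vertex.

**Shape 3** — `<circle>` circle, stroke `#ff8800` → score (S396, F1575). Machine vertices: (74.375,209.419) → (62.322,230.295) → (38.216,230.295) → (26.163,209.419) → (38.216,188.543) → (62.322,188.543) → (74.375,209.419). Closed: final G1 returns to the first vertex.

**Shape 4** — `<polyline>` open polyline, stroke `#ff8800` → score (S396, F1575). Machine vertices: (146.039,16.197) → (22.872,89.474) → (156.678,247.004) → (155.972,133.075). Open path.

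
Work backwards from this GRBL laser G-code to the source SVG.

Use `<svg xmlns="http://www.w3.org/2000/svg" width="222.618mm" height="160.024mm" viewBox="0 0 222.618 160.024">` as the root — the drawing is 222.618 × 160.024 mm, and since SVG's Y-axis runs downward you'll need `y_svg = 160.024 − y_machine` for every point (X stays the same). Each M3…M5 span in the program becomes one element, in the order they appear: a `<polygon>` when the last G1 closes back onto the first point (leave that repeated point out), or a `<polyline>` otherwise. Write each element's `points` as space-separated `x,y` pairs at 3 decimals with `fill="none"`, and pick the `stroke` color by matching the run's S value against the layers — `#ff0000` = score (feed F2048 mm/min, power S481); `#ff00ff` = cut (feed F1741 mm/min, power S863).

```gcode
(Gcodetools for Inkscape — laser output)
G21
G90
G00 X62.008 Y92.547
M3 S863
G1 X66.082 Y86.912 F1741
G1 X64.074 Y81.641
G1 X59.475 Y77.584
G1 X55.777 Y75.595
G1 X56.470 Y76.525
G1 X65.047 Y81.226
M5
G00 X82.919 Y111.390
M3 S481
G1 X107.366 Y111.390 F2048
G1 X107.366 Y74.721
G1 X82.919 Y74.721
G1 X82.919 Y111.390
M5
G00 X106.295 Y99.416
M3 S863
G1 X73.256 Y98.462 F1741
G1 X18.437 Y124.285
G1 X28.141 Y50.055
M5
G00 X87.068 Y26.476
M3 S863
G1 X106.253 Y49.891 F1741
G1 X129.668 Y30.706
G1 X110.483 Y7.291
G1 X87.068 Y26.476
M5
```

<svg xmlns="http://www.w3.org/2000/svg" width="222.618mm" height="160.024mm" viewBox="0 0 222.618 160.024">
  <polyline points="62.008,67.477 66.082,73.112 64.074,78.383 59.475,82.440 55.777,84.429 56.470,83.499 65.047,78.798" fill="none" stroke="#ff00ff"/>
  <polygon points="82.919,48.634 107.366,48.634 107.366,85.303 82.919,85.303" fill="none" stroke="#ff0000"/>
  <polyline points="106.295,60.608 73.256,61.562 18.437,35.739 28.141,109.969" fill="none" stroke="#ff00ff"/>
  <polygon points="87.068,133.548 106.253,110.133 129.668,129.318 110.483,152.733" fill="none" stroke="#ff00ff"/>
</svg>

Each laser-on run becomes one SVG element. Flip Y back into SVG space with y_svg = 160.024 − y_machine.

Run 1: the run's S863 means `#ff00ff` (cut). The run is open, so emit a `<polyline>` with points (Y-flipped): 62.008,67.477 66.082,73.112 64.074,78.383 59.475,82.440 55.777,84.429 56.470,83.499 65.047,78.798.

Run 2: the run's S481 means `#ff0000` (score). The run returns to its start, so emit a `<polygon>` with points (Y-flipped): 82.919,48.634 107.366,48.634 107.366,85.303 82.919,85.303.

Run 3: the run's S863 means `#ff00ff` (cut). The run is open, so emit a `<polyline>` with points (Y-flipped): 106.295,60.608 73.256,61.562 18.437,35.739 28.141,109.969.

Run 4: power S863 maps to stroke `#ff00ff` (cut). The run returns to its start, so emit a `<polygon>` with points (Y-flipped): 87.068,133.548 106.253,110.133 129.668,129.318 110.483,152.733.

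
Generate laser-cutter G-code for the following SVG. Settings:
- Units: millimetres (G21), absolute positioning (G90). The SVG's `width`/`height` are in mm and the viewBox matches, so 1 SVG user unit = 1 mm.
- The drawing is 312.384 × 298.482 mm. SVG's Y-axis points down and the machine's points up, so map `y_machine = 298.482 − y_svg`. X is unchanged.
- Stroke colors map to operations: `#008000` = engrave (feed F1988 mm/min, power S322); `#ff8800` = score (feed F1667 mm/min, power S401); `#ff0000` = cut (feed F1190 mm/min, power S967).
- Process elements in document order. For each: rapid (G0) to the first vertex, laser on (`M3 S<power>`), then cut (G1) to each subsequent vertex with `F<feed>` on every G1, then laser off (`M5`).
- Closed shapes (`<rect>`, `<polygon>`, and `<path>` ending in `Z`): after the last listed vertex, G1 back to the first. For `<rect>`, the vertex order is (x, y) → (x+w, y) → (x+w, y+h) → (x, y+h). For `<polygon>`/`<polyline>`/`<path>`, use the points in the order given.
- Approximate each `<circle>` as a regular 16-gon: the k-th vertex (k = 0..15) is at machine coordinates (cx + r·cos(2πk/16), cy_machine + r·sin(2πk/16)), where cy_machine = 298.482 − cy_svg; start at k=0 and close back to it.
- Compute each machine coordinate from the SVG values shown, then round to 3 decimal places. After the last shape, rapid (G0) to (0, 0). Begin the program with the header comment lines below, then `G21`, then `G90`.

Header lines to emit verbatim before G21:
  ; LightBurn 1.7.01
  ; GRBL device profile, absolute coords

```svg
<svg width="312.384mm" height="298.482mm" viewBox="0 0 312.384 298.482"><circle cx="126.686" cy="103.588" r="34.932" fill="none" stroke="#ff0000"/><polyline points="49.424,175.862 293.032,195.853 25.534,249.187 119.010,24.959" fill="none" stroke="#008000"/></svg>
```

; LightBurn 1.7.01
; GRBL device profile, absolute coords
G21
G90
G0 X161.618 Y194.894
M3 S967
G1 X158.959 Y208.262 F1190
G1 X151.387 Y219.595 F1190
G1 X140.054 Y227.167 F1190
G1 X126.686 Y229.826 F1190
G1 X113.318 Y227.167 F1190
G1 X101.985 Y219.595 F1190
G1 X94.413 Y208.262 F1190
G1 X91.754 Y194.894 F1190
G1 X94.413 Y181.526 F1190
G1 X101.985 Y170.193 F1190
G1 X113.318 Y162.621 F1190
G1 X126.686 Y159.962 F1190
G1 X140.054 Y162.621 F1190
G1 X151.387 Y170.193 F1190
G1 X158.959 Y181.526 F1190
G1 X161.618 Y194.894 F1190
M5
G0 X49.424 Y122.620
M3 S322
G1 X293.032 Y102.629 F1988
G1 X25.534 Y49.295 F1988
G1 X119.010 Y273.523 F1988
M5
G0 X0.000 Y0.000

1 u = 1 mm; y_m = 298.482 − y.

[1] `<circle>` circle, #ff0000→cut S967 F1190: (161.618,194.894) → (158.959,208.262) → (151.387,219.595) → (140.054,227.167) → (126.686,229.826) → (113.318,227.167) → (101.985,219.595) → (94.413,208.262) → (91.754,194.894) → (94.413,181.526) → (101.985,170.193) → (113.318,162.621) → (126.686,159.962) → (140.054,162.621) → (151.387,170.193) → (158.959,181.526) → (161.618,194.894) (closed)

[2] `<polyline>` open polyline, #008000→engrave S322 F1988: (49.424,122.620) → (293.032,102.629) → (25.534,49.295) → (119.010,273.523)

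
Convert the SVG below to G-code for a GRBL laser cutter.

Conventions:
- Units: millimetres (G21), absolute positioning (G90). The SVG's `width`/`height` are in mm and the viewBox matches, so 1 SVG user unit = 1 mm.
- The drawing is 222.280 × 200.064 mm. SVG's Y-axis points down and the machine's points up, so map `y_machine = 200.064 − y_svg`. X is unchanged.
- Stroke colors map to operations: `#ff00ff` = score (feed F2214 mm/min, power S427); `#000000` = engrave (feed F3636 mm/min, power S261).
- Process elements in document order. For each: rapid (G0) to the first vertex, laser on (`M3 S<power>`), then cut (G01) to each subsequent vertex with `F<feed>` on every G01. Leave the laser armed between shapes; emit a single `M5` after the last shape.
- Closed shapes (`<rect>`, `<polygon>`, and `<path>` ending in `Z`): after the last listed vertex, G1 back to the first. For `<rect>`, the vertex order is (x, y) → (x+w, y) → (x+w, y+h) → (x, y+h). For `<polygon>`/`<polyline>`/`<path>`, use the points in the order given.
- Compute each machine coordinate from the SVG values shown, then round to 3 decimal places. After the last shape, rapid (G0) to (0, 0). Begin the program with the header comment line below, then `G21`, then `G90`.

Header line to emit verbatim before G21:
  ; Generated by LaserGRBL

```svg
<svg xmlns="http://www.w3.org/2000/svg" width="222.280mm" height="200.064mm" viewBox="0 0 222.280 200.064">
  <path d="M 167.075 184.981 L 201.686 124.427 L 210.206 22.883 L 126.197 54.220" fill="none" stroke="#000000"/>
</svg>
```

1 u = 1 mm; y_m = 200.064 − y.

[1] `<path>` open polyline, #000000→engrave S261 F3636: (167.075,15.083) → (201.686,75.637) → (210.206,177.181) → (126.197,145.844)

; Generated by LaserGRBL
G21
G90
G0 X167.075 Y15.083
M3 S261
G01 X201.686 Y75.637 F3636
G01 X210.206 Y177.181 F3636
G01 X126.197 Y145.844 F3636
M5
G0 X0.000 Y0.000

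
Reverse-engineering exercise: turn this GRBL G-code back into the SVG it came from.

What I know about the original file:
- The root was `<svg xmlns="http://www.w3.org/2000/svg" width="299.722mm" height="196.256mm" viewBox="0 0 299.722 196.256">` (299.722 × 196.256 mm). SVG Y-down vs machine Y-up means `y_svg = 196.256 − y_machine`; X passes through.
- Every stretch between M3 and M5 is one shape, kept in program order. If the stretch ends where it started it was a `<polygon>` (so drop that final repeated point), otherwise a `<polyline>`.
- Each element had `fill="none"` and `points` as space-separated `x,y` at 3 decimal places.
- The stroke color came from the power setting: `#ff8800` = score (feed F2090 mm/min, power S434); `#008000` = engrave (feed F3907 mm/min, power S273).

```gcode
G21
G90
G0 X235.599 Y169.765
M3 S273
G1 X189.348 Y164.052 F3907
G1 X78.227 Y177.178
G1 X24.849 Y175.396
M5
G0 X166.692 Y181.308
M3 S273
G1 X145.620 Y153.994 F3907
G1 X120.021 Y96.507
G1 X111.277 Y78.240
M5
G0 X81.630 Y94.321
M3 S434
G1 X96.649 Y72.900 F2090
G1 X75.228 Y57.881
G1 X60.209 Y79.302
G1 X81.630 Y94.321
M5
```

Machine Y-up, SVG Y-down with viewBox height 196.256, so y_svg = 196.256 − y_machine; X carries over.

Run 1: power S273 maps to stroke `#008000` (engrave). The run is open, so emit a `<polyline>` with points (Y-flipped): 235.599,26.491 189.348,32.204 78.227,19.078 24.849,20.860.

Run 2: S273 ⇒ engrave layer `#008000`. The run is open, so emit a `<polyline>` with points (Y-flipped): 166.692,14.948 145.620,42.262 120.021,99.749 111.277,118.016.

Run 3: power S434 maps to stroke `#ff8800` (score). The run returns to its start, so emit a `<polygon>` with points (Y-flipped): 81.630,101.935 96.649,123.356 75.228,138.375 60.209,116.954.

<svg xmlns="http://www.w3.org/2000/svg" width="299.722mm" height="196.256mm" viewBox="0 0 299.722 196.256">
  <polyline points="235.599,26.491 189.348,32.204 78.227,19.078 24.849,20.860" fill="none" stroke="#008000"/>
  <polyline points="166.692,14.948 145.620,42.262 120.021,99.749 111.277,118.016" fill="none" stroke="#008000"/>
  <polygon points="81.630,101.935 96.649,123.356 75.228,138.375 60.209,116.954" fill="none" stroke="#ff8800"/>
</svg>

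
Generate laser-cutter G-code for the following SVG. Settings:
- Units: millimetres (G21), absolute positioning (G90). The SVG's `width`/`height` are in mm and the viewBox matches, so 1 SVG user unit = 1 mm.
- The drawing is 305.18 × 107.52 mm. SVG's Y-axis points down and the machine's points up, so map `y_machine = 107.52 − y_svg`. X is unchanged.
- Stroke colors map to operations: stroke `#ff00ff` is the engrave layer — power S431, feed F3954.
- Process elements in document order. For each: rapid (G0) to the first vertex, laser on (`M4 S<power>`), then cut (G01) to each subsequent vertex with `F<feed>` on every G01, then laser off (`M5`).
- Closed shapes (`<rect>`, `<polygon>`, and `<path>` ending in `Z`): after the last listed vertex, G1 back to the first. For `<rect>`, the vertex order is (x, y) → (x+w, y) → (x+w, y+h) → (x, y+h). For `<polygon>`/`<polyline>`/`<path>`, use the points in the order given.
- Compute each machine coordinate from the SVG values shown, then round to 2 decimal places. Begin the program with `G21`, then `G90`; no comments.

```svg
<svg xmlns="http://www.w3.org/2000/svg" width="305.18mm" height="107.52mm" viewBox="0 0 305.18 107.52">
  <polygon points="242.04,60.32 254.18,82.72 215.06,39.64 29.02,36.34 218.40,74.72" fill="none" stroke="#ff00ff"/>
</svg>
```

G21
G90
G0 X242.04 Y47.20
M4 S431
G01 X254.18 Y24.80 F3954
G01 X215.06 Y67.88 F3954
G01 X29.02 Y71.18 F3954
G01 X218.40 Y32.80 F3954
G01 X242.04 Y47.20 F3954
M5

1 u = 1 mm; y_m = 107.52 − y.

[1] `<polygon>` closed polygon, #ff00ff→engrave S431 F3954: (242.04,47.20) → (254.18,24.80) → (215.06,67.88) → (29.02,71.18) → (218.40,32.80) → (242.04,47.20) (closed)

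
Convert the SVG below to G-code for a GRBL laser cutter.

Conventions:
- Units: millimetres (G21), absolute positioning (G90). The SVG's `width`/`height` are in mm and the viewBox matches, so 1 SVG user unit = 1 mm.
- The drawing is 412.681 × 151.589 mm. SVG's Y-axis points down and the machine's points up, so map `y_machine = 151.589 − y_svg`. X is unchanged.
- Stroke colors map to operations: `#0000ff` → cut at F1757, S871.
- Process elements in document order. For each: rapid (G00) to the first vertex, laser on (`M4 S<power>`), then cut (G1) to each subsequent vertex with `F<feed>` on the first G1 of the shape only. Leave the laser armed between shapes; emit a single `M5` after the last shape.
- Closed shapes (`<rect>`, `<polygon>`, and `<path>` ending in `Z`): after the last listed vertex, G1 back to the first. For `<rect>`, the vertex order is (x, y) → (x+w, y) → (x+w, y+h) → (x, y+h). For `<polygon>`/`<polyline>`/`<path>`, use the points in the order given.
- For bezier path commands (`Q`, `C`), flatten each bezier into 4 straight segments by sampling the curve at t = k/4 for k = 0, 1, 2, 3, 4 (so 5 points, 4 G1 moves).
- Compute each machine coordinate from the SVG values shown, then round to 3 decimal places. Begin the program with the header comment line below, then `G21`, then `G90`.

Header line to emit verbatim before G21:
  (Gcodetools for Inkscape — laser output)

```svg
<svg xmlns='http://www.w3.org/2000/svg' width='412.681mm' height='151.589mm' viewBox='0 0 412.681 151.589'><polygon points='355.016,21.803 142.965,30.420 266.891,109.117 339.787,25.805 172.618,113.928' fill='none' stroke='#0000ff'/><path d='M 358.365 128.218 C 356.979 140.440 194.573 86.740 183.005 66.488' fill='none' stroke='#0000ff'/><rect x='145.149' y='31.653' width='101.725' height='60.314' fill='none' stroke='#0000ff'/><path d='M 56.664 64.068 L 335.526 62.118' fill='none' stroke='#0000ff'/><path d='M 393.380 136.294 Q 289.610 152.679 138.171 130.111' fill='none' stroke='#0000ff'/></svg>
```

viewBox `0 0 412.681 151.589` with mm width/height → 1 unit = 1 mm. Flip: y_m = 151.589 − y_svg.

**Shape 1** — `<polygon>` closed polygon, stroke `#0000ff` → cut (S871, F1757). Machine vertices: (355.016,129.786) → (142.965,121.169) → (266.891,42.472) → (339.787,125.784) → (172.618,37.661) → (355.016,129.786). Closed: final G1 returns to the first vertex.

**Shape 2** — `<path>` cubic bezier, stroke `#0000ff` → cut (S871, F1757). Control points (SVG): P0=(358.365,128.218), P1=(356.979,140.440), P2=(194.573,86.740), P3=(183.005,66.488); sampled at t=k/4. Machine vertices: (358.365,23.371) → (332.007,25.012) → (274.503,42.058) → (215.090,65.193) → (183.005,85.101). Open path.

**Shape 3** — `<rect>` rectangle, stroke `#0000ff` → cut (S871, F1757). Machine vertices: (145.149,119.936) → (246.874,119.936) → (246.874,59.622) → (145.149,59.622) → (145.149,119.936). Closed: final G1 returns to the first vertex.

**Shape 4** — `<path>` line segment, stroke `#0000ff` → cut (S871, F1757). Machine vertices: (56.664,87.521) → (335.526,89.471). Open path.

**Shape 5** — `<path>` quadratic bezier, stroke `#0000ff` → cut (S871, F1757). Control points (SVG): P0=(393.380,136.294), P1=(289.610,152.679), P2=(138.171,130.111); sampled at t=k/4. Machine vertices: (393.380,15.295) → (338.516,9.537) → (277.693,8.648) → (210.911,12.629) → (138.171,21.478). Open path.

(Gcodetools for Inkscape — laser output)
G21
G90
G00 X355.016 Y129.786
M4 S871
G1 X142.965 Y121.169 F1757
G1 X266.891 Y42.472
G1 X339.787 Y125.784
G1 X172.618 Y37.661
G1 X355.016 Y129.786
G00 X358.365 Y23.371
M4 S871
G1 X332.007 Y25.012 F1757
G1 X274.503 Y42.058
G1 X215.090 Y65.193
G1 X183.005 Y85.101
G00 X145.149 Y119.936
M4 S871
G1 X246.874 Y119.936 F1757
G1 X246.874 Y59.622
G1 X145.149 Y59.622
G1 X145.149 Y119.936
G00 X56.664 Y87.521
M4 S871
G1 X335.526 Y89.471 F1757
G00 X393.380 Y15.295
M4 S871
G1 X338.516 Y9.537 F1757
G1 X277.693 Y8.648
G1 X210.911 Y12.629
G1 X138.171 Y21.478
M5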